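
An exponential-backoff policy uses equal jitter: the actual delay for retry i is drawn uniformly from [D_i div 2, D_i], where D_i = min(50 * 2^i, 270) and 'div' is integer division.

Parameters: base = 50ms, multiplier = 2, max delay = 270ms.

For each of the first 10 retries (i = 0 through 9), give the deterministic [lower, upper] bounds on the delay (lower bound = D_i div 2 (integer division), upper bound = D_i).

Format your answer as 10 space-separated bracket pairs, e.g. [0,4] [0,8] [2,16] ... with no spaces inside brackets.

Computing bounds per retry:
  i=0: D_i=min(50*2^0,270)=50, bounds=[25,50]
  i=1: D_i=min(50*2^1,270)=100, bounds=[50,100]
  i=2: D_i=min(50*2^2,270)=200, bounds=[100,200]
  i=3: D_i=min(50*2^3,270)=270, bounds=[135,270]
  i=4: D_i=min(50*2^4,270)=270, bounds=[135,270]
  i=5: D_i=min(50*2^5,270)=270, bounds=[135,270]
  i=6: D_i=min(50*2^6,270)=270, bounds=[135,270]
  i=7: D_i=min(50*2^7,270)=270, bounds=[135,270]
  i=8: D_i=min(50*2^8,270)=270, bounds=[135,270]
  i=9: D_i=min(50*2^9,270)=270, bounds=[135,270]

Answer: [25,50] [50,100] [100,200] [135,270] [135,270] [135,270] [135,270] [135,270] [135,270] [135,270]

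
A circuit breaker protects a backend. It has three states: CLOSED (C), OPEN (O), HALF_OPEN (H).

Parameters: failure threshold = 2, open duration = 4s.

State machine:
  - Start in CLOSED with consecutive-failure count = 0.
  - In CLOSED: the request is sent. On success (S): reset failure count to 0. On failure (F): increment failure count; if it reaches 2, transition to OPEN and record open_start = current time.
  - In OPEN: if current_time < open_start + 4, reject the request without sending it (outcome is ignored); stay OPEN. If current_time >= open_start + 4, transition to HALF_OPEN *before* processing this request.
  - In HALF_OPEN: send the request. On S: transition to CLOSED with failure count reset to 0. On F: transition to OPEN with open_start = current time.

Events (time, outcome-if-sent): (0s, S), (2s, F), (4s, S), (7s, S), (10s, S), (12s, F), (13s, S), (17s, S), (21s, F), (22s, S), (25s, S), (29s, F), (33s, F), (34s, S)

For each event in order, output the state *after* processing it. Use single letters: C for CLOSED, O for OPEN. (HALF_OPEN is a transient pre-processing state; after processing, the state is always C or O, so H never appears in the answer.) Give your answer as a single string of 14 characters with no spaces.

Answer: CCCCCCCCCCCCOO

Derivation:
State after each event:
  event#1 t=0s outcome=S: state=CLOSED
  event#2 t=2s outcome=F: state=CLOSED
  event#3 t=4s outcome=S: state=CLOSED
  event#4 t=7s outcome=S: state=CLOSED
  event#5 t=10s outcome=S: state=CLOSED
  event#6 t=12s outcome=F: state=CLOSED
  event#7 t=13s outcome=S: state=CLOSED
  event#8 t=17s outcome=S: state=CLOSED
  event#9 t=21s outcome=F: state=CLOSED
  event#10 t=22s outcome=S: state=CLOSED
  event#11 t=25s outcome=S: state=CLOSED
  event#12 t=29s outcome=F: state=CLOSED
  event#13 t=33s outcome=F: state=OPEN
  event#14 t=34s outcome=S: state=OPEN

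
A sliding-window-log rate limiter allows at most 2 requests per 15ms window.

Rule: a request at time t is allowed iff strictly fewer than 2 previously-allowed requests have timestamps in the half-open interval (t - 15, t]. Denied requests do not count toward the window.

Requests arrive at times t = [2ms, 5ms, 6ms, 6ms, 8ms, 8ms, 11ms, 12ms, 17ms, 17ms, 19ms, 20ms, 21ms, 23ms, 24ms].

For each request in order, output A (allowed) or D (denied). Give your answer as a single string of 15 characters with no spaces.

Tracking allowed requests in the window:
  req#1 t=2ms: ALLOW
  req#2 t=5ms: ALLOW
  req#3 t=6ms: DENY
  req#4 t=6ms: DENY
  req#5 t=8ms: DENY
  req#6 t=8ms: DENY
  req#7 t=11ms: DENY
  req#8 t=12ms: DENY
  req#9 t=17ms: ALLOW
  req#10 t=17ms: DENY
  req#11 t=19ms: DENY
  req#12 t=20ms: ALLOW
  req#13 t=21ms: DENY
  req#14 t=23ms: DENY
  req#15 t=24ms: DENY

Answer: AADDDDDDADDADDD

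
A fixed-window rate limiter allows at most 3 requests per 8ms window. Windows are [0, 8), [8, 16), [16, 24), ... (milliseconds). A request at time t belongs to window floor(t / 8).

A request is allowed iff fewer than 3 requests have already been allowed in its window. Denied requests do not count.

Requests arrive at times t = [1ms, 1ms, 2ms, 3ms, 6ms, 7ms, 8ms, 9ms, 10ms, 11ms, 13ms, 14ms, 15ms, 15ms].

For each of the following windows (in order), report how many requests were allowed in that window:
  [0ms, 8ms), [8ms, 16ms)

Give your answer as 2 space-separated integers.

Answer: 3 3

Derivation:
Processing requests:
  req#1 t=1ms (window 0): ALLOW
  req#2 t=1ms (window 0): ALLOW
  req#3 t=2ms (window 0): ALLOW
  req#4 t=3ms (window 0): DENY
  req#5 t=6ms (window 0): DENY
  req#6 t=7ms (window 0): DENY
  req#7 t=8ms (window 1): ALLOW
  req#8 t=9ms (window 1): ALLOW
  req#9 t=10ms (window 1): ALLOW
  req#10 t=11ms (window 1): DENY
  req#11 t=13ms (window 1): DENY
  req#12 t=14ms (window 1): DENY
  req#13 t=15ms (window 1): DENY
  req#14 t=15ms (window 1): DENY

Allowed counts by window: 3 3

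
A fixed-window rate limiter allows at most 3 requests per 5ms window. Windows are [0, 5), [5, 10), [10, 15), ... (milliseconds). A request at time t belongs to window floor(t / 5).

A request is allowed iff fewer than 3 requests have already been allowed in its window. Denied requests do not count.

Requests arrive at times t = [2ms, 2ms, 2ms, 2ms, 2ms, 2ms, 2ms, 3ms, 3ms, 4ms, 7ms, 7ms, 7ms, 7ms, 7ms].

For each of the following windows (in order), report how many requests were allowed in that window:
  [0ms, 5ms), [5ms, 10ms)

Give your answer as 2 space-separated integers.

Processing requests:
  req#1 t=2ms (window 0): ALLOW
  req#2 t=2ms (window 0): ALLOW
  req#3 t=2ms (window 0): ALLOW
  req#4 t=2ms (window 0): DENY
  req#5 t=2ms (window 0): DENY
  req#6 t=2ms (window 0): DENY
  req#7 t=2ms (window 0): DENY
  req#8 t=3ms (window 0): DENY
  req#9 t=3ms (window 0): DENY
  req#10 t=4ms (window 0): DENY
  req#11 t=7ms (window 1): ALLOW
  req#12 t=7ms (window 1): ALLOW
  req#13 t=7ms (window 1): ALLOW
  req#14 t=7ms (window 1): DENY
  req#15 t=7ms (window 1): DENY

Allowed counts by window: 3 3

Answer: 3 3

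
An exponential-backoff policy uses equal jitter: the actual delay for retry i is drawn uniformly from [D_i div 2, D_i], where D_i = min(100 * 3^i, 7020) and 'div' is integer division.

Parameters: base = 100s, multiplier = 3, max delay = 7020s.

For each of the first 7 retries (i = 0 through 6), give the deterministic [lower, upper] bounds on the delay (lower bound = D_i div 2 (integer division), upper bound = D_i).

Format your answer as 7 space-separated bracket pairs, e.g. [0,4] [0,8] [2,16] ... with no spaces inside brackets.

Computing bounds per retry:
  i=0: D_i=min(100*3^0,7020)=100, bounds=[50,100]
  i=1: D_i=min(100*3^1,7020)=300, bounds=[150,300]
  i=2: D_i=min(100*3^2,7020)=900, bounds=[450,900]
  i=3: D_i=min(100*3^3,7020)=2700, bounds=[1350,2700]
  i=4: D_i=min(100*3^4,7020)=7020, bounds=[3510,7020]
  i=5: D_i=min(100*3^5,7020)=7020, bounds=[3510,7020]
  i=6: D_i=min(100*3^6,7020)=7020, bounds=[3510,7020]

Answer: [50,100] [150,300] [450,900] [1350,2700] [3510,7020] [3510,7020] [3510,7020]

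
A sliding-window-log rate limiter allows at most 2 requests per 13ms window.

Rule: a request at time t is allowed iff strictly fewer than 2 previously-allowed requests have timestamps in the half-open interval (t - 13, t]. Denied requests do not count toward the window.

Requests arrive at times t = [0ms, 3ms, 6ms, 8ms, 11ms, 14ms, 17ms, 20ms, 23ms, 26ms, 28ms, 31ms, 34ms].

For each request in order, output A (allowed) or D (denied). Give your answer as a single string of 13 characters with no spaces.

Answer: AADDDAADDDAAD

Derivation:
Tracking allowed requests in the window:
  req#1 t=0ms: ALLOW
  req#2 t=3ms: ALLOW
  req#3 t=6ms: DENY
  req#4 t=8ms: DENY
  req#5 t=11ms: DENY
  req#6 t=14ms: ALLOW
  req#7 t=17ms: ALLOW
  req#8 t=20ms: DENY
  req#9 t=23ms: DENY
  req#10 t=26ms: DENY
  req#11 t=28ms: ALLOW
  req#12 t=31ms: ALLOW
  req#13 t=34ms: DENY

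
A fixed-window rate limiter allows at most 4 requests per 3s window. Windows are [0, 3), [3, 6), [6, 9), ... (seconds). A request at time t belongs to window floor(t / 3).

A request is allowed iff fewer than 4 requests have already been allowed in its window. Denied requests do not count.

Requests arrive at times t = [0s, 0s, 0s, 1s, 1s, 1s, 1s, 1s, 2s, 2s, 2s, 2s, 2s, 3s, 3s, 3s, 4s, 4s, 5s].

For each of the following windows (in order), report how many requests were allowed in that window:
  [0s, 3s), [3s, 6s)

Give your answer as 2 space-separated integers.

Processing requests:
  req#1 t=0s (window 0): ALLOW
  req#2 t=0s (window 0): ALLOW
  req#3 t=0s (window 0): ALLOW
  req#4 t=1s (window 0): ALLOW
  req#5 t=1s (window 0): DENY
  req#6 t=1s (window 0): DENY
  req#7 t=1s (window 0): DENY
  req#8 t=1s (window 0): DENY
  req#9 t=2s (window 0): DENY
  req#10 t=2s (window 0): DENY
  req#11 t=2s (window 0): DENY
  req#12 t=2s (window 0): DENY
  req#13 t=2s (window 0): DENY
  req#14 t=3s (window 1): ALLOW
  req#15 t=3s (window 1): ALLOW
  req#16 t=3s (window 1): ALLOW
  req#17 t=4s (window 1): ALLOW
  req#18 t=4s (window 1): DENY
  req#19 t=5s (window 1): DENY

Allowed counts by window: 4 4

Answer: 4 4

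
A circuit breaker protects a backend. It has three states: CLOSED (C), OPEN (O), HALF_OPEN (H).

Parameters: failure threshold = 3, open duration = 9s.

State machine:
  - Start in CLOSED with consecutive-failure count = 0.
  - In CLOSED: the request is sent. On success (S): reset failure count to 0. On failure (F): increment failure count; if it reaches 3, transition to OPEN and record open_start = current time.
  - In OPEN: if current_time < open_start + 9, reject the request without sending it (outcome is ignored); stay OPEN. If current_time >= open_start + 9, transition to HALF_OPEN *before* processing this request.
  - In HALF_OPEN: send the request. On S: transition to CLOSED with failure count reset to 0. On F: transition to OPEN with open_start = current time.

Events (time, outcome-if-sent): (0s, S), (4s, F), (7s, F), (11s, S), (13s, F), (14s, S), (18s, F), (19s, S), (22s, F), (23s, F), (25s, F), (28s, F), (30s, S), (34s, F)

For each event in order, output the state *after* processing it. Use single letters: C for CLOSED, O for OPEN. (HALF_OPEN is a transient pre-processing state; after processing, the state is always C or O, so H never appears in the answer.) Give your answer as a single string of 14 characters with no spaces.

State after each event:
  event#1 t=0s outcome=S: state=CLOSED
  event#2 t=4s outcome=F: state=CLOSED
  event#3 t=7s outcome=F: state=CLOSED
  event#4 t=11s outcome=S: state=CLOSED
  event#5 t=13s outcome=F: state=CLOSED
  event#6 t=14s outcome=S: state=CLOSED
  event#7 t=18s outcome=F: state=CLOSED
  event#8 t=19s outcome=S: state=CLOSED
  event#9 t=22s outcome=F: state=CLOSED
  event#10 t=23s outcome=F: state=CLOSED
  event#11 t=25s outcome=F: state=OPEN
  event#12 t=28s outcome=F: state=OPEN
  event#13 t=30s outcome=S: state=OPEN
  event#14 t=34s outcome=F: state=OPEN

Answer: CCCCCCCCCCOOOO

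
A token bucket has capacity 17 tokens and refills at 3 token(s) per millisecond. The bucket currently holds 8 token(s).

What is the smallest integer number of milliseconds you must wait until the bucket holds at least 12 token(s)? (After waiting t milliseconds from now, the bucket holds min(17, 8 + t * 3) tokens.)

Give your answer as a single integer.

Answer: 2

Derivation:
Need 8 + t * 3 >= 12, so t >= 4/3.
Smallest integer t = ceil(4/3) = 2.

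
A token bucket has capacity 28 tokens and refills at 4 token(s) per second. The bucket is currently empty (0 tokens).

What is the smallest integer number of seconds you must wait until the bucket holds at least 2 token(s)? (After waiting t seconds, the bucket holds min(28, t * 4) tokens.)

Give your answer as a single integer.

Answer: 1

Derivation:
Need t * 4 >= 2, so t >= 2/4.
Smallest integer t = ceil(2/4) = 1.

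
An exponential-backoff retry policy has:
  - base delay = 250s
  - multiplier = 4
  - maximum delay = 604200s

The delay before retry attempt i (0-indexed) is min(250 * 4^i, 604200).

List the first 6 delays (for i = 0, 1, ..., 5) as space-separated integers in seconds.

Computing each delay:
  i=0: min(250*4^0, 604200) = 250
  i=1: min(250*4^1, 604200) = 1000
  i=2: min(250*4^2, 604200) = 4000
  i=3: min(250*4^3, 604200) = 16000
  i=4: min(250*4^4, 604200) = 64000
  i=5: min(250*4^5, 604200) = 256000

Answer: 250 1000 4000 16000 64000 256000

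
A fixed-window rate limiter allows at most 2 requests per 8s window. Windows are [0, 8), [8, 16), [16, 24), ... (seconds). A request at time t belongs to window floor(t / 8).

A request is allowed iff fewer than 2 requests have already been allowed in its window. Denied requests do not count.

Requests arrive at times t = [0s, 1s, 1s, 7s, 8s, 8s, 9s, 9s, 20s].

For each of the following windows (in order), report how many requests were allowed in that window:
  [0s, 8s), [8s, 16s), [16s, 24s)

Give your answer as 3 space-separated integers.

Processing requests:
  req#1 t=0s (window 0): ALLOW
  req#2 t=1s (window 0): ALLOW
  req#3 t=1s (window 0): DENY
  req#4 t=7s (window 0): DENY
  req#5 t=8s (window 1): ALLOW
  req#6 t=8s (window 1): ALLOW
  req#7 t=9s (window 1): DENY
  req#8 t=9s (window 1): DENY
  req#9 t=20s (window 2): ALLOW

Allowed counts by window: 2 2 1

Answer: 2 2 1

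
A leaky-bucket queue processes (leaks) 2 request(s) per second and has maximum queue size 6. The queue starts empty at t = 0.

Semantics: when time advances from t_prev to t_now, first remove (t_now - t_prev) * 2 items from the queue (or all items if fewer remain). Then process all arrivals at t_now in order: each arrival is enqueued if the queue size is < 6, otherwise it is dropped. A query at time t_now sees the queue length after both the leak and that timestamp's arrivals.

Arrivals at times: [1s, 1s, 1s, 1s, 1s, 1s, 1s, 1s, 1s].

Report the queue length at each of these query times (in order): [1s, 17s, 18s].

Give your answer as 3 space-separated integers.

Answer: 6 0 0

Derivation:
Queue lengths at query times:
  query t=1s: backlog = 6
  query t=17s: backlog = 0
  query t=18s: backlog = 0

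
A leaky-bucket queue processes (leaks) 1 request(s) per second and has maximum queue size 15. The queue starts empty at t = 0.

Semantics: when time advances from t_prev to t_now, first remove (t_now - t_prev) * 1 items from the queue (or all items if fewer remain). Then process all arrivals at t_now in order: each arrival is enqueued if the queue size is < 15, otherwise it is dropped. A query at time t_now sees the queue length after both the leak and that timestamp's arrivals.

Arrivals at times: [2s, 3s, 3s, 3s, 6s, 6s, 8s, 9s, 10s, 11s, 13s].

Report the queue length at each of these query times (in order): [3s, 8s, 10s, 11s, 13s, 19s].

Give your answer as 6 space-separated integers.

Queue lengths at query times:
  query t=3s: backlog = 3
  query t=8s: backlog = 1
  query t=10s: backlog = 1
  query t=11s: backlog = 1
  query t=13s: backlog = 1
  query t=19s: backlog = 0

Answer: 3 1 1 1 1 0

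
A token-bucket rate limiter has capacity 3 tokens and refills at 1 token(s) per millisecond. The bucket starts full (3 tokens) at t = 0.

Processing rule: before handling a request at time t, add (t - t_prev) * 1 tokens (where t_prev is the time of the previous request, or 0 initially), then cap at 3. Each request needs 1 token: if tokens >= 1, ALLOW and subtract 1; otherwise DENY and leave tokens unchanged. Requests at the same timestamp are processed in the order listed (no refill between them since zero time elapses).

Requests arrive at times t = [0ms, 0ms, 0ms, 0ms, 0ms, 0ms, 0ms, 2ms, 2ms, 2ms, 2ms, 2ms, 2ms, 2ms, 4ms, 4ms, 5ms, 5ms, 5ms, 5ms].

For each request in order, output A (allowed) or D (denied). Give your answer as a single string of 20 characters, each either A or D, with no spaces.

Simulating step by step:
  req#1 t=0ms: ALLOW
  req#2 t=0ms: ALLOW
  req#3 t=0ms: ALLOW
  req#4 t=0ms: DENY
  req#5 t=0ms: DENY
  req#6 t=0ms: DENY
  req#7 t=0ms: DENY
  req#8 t=2ms: ALLOW
  req#9 t=2ms: ALLOW
  req#10 t=2ms: DENY
  req#11 t=2ms: DENY
  req#12 t=2ms: DENY
  req#13 t=2ms: DENY
  req#14 t=2ms: DENY
  req#15 t=4ms: ALLOW
  req#16 t=4ms: ALLOW
  req#17 t=5ms: ALLOW
  req#18 t=5ms: DENY
  req#19 t=5ms: DENY
  req#20 t=5ms: DENY

Answer: AAADDDDAADDDDDAAADDD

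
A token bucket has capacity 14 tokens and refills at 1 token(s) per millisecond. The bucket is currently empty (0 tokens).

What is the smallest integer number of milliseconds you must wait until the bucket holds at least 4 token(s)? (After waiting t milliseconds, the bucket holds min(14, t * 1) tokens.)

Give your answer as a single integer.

Answer: 4

Derivation:
Need t * 1 >= 4, so t >= 4/1.
Smallest integer t = ceil(4/1) = 4.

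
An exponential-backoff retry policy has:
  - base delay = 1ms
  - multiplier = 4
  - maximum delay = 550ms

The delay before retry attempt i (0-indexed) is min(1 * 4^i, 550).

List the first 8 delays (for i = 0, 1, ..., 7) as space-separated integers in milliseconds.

Computing each delay:
  i=0: min(1*4^0, 550) = 1
  i=1: min(1*4^1, 550) = 4
  i=2: min(1*4^2, 550) = 16
  i=3: min(1*4^3, 550) = 64
  i=4: min(1*4^4, 550) = 256
  i=5: min(1*4^5, 550) = 550
  i=6: min(1*4^6, 550) = 550
  i=7: min(1*4^7, 550) = 550

Answer: 1 4 16 64 256 550 550 550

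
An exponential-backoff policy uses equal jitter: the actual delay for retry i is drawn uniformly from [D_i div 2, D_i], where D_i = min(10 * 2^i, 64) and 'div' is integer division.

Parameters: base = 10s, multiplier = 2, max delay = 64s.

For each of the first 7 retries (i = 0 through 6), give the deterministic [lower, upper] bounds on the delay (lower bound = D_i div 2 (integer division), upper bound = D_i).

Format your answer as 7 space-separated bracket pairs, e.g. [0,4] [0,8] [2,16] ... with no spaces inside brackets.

Answer: [5,10] [10,20] [20,40] [32,64] [32,64] [32,64] [32,64]

Derivation:
Computing bounds per retry:
  i=0: D_i=min(10*2^0,64)=10, bounds=[5,10]
  i=1: D_i=min(10*2^1,64)=20, bounds=[10,20]
  i=2: D_i=min(10*2^2,64)=40, bounds=[20,40]
  i=3: D_i=min(10*2^3,64)=64, bounds=[32,64]
  i=4: D_i=min(10*2^4,64)=64, bounds=[32,64]
  i=5: D_i=min(10*2^5,64)=64, bounds=[32,64]
  i=6: D_i=min(10*2^6,64)=64, bounds=[32,64]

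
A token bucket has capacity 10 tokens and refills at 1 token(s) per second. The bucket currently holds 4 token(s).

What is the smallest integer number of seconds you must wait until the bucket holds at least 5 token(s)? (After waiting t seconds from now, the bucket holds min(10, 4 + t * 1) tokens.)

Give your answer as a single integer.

Answer: 1

Derivation:
Need 4 + t * 1 >= 5, so t >= 1/1.
Smallest integer t = ceil(1/1) = 1.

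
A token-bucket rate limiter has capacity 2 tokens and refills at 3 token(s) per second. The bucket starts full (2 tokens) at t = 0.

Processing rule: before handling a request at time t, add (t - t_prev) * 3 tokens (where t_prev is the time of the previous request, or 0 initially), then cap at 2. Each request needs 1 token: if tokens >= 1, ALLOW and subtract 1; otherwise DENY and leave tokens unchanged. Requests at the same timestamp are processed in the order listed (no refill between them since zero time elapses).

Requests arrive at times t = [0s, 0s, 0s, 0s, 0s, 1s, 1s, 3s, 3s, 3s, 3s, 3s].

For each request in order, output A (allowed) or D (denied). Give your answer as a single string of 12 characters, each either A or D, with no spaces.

Simulating step by step:
  req#1 t=0s: ALLOW
  req#2 t=0s: ALLOW
  req#3 t=0s: DENY
  req#4 t=0s: DENY
  req#5 t=0s: DENY
  req#6 t=1s: ALLOW
  req#7 t=1s: ALLOW
  req#8 t=3s: ALLOW
  req#9 t=3s: ALLOW
  req#10 t=3s: DENY
  req#11 t=3s: DENY
  req#12 t=3s: DENY

Answer: AADDDAAAADDD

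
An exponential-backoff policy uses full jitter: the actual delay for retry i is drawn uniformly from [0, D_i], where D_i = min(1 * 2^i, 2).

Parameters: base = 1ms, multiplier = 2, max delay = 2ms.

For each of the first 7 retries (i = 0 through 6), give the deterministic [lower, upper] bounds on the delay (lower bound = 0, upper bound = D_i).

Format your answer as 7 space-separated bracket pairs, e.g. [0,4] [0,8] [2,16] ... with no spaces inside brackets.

Answer: [0,1] [0,2] [0,2] [0,2] [0,2] [0,2] [0,2]

Derivation:
Computing bounds per retry:
  i=0: D_i=min(1*2^0,2)=1, bounds=[0,1]
  i=1: D_i=min(1*2^1,2)=2, bounds=[0,2]
  i=2: D_i=min(1*2^2,2)=2, bounds=[0,2]
  i=3: D_i=min(1*2^3,2)=2, bounds=[0,2]
  i=4: D_i=min(1*2^4,2)=2, bounds=[0,2]
  i=5: D_i=min(1*2^5,2)=2, bounds=[0,2]
  i=6: D_i=min(1*2^6,2)=2, bounds=[0,2]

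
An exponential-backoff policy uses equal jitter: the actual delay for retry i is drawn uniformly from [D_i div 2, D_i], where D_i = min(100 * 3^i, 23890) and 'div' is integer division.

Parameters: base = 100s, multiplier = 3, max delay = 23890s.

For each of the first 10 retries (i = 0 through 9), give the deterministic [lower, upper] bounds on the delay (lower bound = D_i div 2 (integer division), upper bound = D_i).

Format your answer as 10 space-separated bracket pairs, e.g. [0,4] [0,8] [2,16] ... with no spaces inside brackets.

Computing bounds per retry:
  i=0: D_i=min(100*3^0,23890)=100, bounds=[50,100]
  i=1: D_i=min(100*3^1,23890)=300, bounds=[150,300]
  i=2: D_i=min(100*3^2,23890)=900, bounds=[450,900]
  i=3: D_i=min(100*3^3,23890)=2700, bounds=[1350,2700]
  i=4: D_i=min(100*3^4,23890)=8100, bounds=[4050,8100]
  i=5: D_i=min(100*3^5,23890)=23890, bounds=[11945,23890]
  i=6: D_i=min(100*3^6,23890)=23890, bounds=[11945,23890]
  i=7: D_i=min(100*3^7,23890)=23890, bounds=[11945,23890]
  i=8: D_i=min(100*3^8,23890)=23890, bounds=[11945,23890]
  i=9: D_i=min(100*3^9,23890)=23890, bounds=[11945,23890]

Answer: [50,100] [150,300] [450,900] [1350,2700] [4050,8100] [11945,23890] [11945,23890] [11945,23890] [11945,23890] [11945,23890]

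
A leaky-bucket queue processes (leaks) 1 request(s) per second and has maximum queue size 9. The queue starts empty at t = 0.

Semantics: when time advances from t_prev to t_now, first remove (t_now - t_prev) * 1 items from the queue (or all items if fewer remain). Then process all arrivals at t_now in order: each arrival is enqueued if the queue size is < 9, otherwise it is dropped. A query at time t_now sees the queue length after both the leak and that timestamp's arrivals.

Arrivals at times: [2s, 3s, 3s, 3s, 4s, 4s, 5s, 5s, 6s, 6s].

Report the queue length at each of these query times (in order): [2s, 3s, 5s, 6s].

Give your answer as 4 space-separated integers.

Queue lengths at query times:
  query t=2s: backlog = 1
  query t=3s: backlog = 3
  query t=5s: backlog = 5
  query t=6s: backlog = 6

Answer: 1 3 5 6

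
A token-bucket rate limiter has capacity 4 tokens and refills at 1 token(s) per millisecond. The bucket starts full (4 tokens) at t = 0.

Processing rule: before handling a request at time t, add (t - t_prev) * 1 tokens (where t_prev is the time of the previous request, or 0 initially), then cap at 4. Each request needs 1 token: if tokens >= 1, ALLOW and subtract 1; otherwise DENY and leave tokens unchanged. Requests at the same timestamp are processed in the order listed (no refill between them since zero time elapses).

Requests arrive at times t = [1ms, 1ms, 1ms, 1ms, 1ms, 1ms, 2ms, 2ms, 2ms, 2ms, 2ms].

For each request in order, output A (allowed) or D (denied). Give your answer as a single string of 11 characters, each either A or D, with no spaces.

Answer: AAAADDADDDD

Derivation:
Simulating step by step:
  req#1 t=1ms: ALLOW
  req#2 t=1ms: ALLOW
  req#3 t=1ms: ALLOW
  req#4 t=1ms: ALLOW
  req#5 t=1ms: DENY
  req#6 t=1ms: DENY
  req#7 t=2ms: ALLOW
  req#8 t=2ms: DENY
  req#9 t=2ms: DENY
  req#10 t=2ms: DENY
  req#11 t=2ms: DENY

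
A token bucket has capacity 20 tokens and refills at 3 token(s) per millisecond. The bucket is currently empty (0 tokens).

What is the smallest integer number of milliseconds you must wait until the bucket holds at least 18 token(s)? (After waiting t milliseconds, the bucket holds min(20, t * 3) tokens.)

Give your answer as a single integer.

Answer: 6

Derivation:
Need t * 3 >= 18, so t >= 18/3.
Smallest integer t = ceil(18/3) = 6.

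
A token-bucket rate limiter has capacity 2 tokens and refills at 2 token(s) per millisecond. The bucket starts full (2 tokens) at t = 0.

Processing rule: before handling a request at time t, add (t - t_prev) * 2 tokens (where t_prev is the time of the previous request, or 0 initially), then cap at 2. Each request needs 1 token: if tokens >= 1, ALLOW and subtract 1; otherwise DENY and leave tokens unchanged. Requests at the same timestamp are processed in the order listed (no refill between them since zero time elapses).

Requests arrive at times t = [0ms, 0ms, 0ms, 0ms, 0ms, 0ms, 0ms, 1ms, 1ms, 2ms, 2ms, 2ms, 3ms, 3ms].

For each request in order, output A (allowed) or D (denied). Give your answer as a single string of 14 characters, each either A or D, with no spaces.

Simulating step by step:
  req#1 t=0ms: ALLOW
  req#2 t=0ms: ALLOW
  req#3 t=0ms: DENY
  req#4 t=0ms: DENY
  req#5 t=0ms: DENY
  req#6 t=0ms: DENY
  req#7 t=0ms: DENY
  req#8 t=1ms: ALLOW
  req#9 t=1ms: ALLOW
  req#10 t=2ms: ALLOW
  req#11 t=2ms: ALLOW
  req#12 t=2ms: DENY
  req#13 t=3ms: ALLOW
  req#14 t=3ms: ALLOW

Answer: AADDDDDAAAADAA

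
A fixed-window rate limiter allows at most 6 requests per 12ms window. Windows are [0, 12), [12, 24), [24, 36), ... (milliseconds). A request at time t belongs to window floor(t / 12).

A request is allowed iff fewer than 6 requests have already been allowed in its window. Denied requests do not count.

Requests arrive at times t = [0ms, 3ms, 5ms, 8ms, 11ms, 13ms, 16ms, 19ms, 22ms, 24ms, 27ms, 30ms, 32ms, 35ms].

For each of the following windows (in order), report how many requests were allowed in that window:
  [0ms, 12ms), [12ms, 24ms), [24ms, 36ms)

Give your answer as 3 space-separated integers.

Answer: 5 4 5

Derivation:
Processing requests:
  req#1 t=0ms (window 0): ALLOW
  req#2 t=3ms (window 0): ALLOW
  req#3 t=5ms (window 0): ALLOW
  req#4 t=8ms (window 0): ALLOW
  req#5 t=11ms (window 0): ALLOW
  req#6 t=13ms (window 1): ALLOW
  req#7 t=16ms (window 1): ALLOW
  req#8 t=19ms (window 1): ALLOW
  req#9 t=22ms (window 1): ALLOW
  req#10 t=24ms (window 2): ALLOW
  req#11 t=27ms (window 2): ALLOW
  req#12 t=30ms (window 2): ALLOW
  req#13 t=32ms (window 2): ALLOW
  req#14 t=35ms (window 2): ALLOW

Allowed counts by window: 5 4 5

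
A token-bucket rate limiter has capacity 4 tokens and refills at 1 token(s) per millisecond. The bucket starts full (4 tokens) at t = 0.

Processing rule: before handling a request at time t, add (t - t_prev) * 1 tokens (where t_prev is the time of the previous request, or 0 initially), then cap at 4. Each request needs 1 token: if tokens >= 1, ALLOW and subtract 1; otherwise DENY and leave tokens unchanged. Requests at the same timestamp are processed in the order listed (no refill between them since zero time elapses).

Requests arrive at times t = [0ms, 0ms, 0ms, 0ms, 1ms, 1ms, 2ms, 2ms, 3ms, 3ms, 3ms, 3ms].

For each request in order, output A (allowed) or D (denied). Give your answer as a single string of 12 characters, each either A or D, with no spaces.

Simulating step by step:
  req#1 t=0ms: ALLOW
  req#2 t=0ms: ALLOW
  req#3 t=0ms: ALLOW
  req#4 t=0ms: ALLOW
  req#5 t=1ms: ALLOW
  req#6 t=1ms: DENY
  req#7 t=2ms: ALLOW
  req#8 t=2ms: DENY
  req#9 t=3ms: ALLOW
  req#10 t=3ms: DENY
  req#11 t=3ms: DENY
  req#12 t=3ms: DENY

Answer: AAAAADADADDD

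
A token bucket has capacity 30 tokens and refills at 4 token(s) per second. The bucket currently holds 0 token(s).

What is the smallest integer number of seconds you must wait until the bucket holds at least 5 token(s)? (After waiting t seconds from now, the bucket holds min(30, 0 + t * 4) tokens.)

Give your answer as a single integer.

Need 0 + t * 4 >= 5, so t >= 5/4.
Smallest integer t = ceil(5/4) = 2.

Answer: 2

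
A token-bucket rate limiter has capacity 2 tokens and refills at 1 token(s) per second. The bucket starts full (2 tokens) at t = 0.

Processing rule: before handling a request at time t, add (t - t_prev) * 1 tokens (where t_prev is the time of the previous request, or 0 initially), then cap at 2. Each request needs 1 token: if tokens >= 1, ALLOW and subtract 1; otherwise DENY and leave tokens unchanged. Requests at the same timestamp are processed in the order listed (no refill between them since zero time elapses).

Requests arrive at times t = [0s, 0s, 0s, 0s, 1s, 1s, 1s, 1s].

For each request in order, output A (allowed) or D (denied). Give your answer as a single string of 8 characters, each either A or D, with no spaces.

Answer: AADDADDD

Derivation:
Simulating step by step:
  req#1 t=0s: ALLOW
  req#2 t=0s: ALLOW
  req#3 t=0s: DENY
  req#4 t=0s: DENY
  req#5 t=1s: ALLOW
  req#6 t=1s: DENY
  req#7 t=1s: DENY
  req#8 t=1s: DENY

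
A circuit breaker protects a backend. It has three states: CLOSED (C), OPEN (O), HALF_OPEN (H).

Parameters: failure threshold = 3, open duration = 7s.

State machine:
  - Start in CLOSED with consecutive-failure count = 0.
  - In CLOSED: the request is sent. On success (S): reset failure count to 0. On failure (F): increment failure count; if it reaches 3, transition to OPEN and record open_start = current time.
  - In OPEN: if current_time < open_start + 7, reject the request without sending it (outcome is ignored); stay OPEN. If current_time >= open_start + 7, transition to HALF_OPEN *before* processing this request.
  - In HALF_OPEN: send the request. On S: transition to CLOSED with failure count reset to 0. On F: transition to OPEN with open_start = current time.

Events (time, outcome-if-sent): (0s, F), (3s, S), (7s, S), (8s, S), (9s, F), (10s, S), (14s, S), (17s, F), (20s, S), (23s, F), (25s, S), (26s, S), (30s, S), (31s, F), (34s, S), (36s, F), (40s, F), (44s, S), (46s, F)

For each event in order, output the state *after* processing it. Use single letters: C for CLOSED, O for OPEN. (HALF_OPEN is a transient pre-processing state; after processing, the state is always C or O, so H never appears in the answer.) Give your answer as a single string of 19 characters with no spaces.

State after each event:
  event#1 t=0s outcome=F: state=CLOSED
  event#2 t=3s outcome=S: state=CLOSED
  event#3 t=7s outcome=S: state=CLOSED
  event#4 t=8s outcome=S: state=CLOSED
  event#5 t=9s outcome=F: state=CLOSED
  event#6 t=10s outcome=S: state=CLOSED
  event#7 t=14s outcome=S: state=CLOSED
  event#8 t=17s outcome=F: state=CLOSED
  event#9 t=20s outcome=S: state=CLOSED
  event#10 t=23s outcome=F: state=CLOSED
  event#11 t=25s outcome=S: state=CLOSED
  event#12 t=26s outcome=S: state=CLOSED
  event#13 t=30s outcome=S: state=CLOSED
  event#14 t=31s outcome=F: state=CLOSED
  event#15 t=34s outcome=S: state=CLOSED
  event#16 t=36s outcome=F: state=CLOSED
  event#17 t=40s outcome=F: state=CLOSED
  event#18 t=44s outcome=S: state=CLOSED
  event#19 t=46s outcome=F: state=CLOSED

Answer: CCCCCCCCCCCCCCCCCCC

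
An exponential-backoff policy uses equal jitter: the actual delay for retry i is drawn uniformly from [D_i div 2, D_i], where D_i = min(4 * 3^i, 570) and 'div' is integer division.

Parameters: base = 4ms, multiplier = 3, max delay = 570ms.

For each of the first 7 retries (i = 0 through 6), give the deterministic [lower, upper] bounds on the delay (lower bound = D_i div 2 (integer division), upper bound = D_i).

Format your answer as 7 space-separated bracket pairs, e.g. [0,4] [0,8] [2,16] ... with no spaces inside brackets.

Answer: [2,4] [6,12] [18,36] [54,108] [162,324] [285,570] [285,570]

Derivation:
Computing bounds per retry:
  i=0: D_i=min(4*3^0,570)=4, bounds=[2,4]
  i=1: D_i=min(4*3^1,570)=12, bounds=[6,12]
  i=2: D_i=min(4*3^2,570)=36, bounds=[18,36]
  i=3: D_i=min(4*3^3,570)=108, bounds=[54,108]
  i=4: D_i=min(4*3^4,570)=324, bounds=[162,324]
  i=5: D_i=min(4*3^5,570)=570, bounds=[285,570]
  i=6: D_i=min(4*3^6,570)=570, bounds=[285,570]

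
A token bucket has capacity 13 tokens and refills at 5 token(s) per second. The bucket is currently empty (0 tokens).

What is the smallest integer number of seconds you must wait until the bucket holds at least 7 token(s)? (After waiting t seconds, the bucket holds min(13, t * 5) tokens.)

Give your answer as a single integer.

Need t * 5 >= 7, so t >= 7/5.
Smallest integer t = ceil(7/5) = 2.

Answer: 2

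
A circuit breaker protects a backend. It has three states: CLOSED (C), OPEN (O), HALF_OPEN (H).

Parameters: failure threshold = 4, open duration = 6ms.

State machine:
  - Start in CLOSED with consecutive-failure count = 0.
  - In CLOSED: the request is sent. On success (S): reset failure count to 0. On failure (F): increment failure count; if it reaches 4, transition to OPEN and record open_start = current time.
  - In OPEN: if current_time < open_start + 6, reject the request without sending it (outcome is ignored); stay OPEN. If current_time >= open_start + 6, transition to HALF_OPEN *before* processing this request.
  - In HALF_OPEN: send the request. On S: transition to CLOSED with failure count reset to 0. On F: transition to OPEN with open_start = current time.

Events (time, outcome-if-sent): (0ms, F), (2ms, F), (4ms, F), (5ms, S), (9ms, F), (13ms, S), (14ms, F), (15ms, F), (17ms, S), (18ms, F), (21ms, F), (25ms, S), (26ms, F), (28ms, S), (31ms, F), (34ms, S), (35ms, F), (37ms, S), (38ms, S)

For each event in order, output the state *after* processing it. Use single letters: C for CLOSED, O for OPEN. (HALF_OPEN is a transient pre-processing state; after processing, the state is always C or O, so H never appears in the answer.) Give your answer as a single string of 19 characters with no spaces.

State after each event:
  event#1 t=0ms outcome=F: state=CLOSED
  event#2 t=2ms outcome=F: state=CLOSED
  event#3 t=4ms outcome=F: state=CLOSED
  event#4 t=5ms outcome=S: state=CLOSED
  event#5 t=9ms outcome=F: state=CLOSED
  event#6 t=13ms outcome=S: state=CLOSED
  event#7 t=14ms outcome=F: state=CLOSED
  event#8 t=15ms outcome=F: state=CLOSED
  event#9 t=17ms outcome=S: state=CLOSED
  event#10 t=18ms outcome=F: state=CLOSED
  event#11 t=21ms outcome=F: state=CLOSED
  event#12 t=25ms outcome=S: state=CLOSED
  event#13 t=26ms outcome=F: state=CLOSED
  event#14 t=28ms outcome=S: state=CLOSED
  event#15 t=31ms outcome=F: state=CLOSED
  event#16 t=34ms outcome=S: state=CLOSED
  event#17 t=35ms outcome=F: state=CLOSED
  event#18 t=37ms outcome=S: state=CLOSED
  event#19 t=38ms outcome=S: state=CLOSED

Answer: CCCCCCCCCCCCCCCCCCC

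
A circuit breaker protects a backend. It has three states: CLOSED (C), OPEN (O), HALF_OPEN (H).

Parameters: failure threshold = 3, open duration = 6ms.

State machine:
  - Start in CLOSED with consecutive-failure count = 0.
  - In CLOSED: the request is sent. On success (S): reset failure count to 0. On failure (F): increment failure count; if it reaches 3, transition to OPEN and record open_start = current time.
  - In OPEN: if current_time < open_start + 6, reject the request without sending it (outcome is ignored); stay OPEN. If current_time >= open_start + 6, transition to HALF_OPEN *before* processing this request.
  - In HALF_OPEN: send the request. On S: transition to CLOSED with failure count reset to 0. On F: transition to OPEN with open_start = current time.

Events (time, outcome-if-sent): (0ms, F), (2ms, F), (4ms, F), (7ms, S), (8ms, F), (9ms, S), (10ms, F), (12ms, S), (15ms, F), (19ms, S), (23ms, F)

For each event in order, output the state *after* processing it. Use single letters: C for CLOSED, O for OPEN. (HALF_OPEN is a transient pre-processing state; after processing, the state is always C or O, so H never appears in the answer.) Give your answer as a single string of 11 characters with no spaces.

State after each event:
  event#1 t=0ms outcome=F: state=CLOSED
  event#2 t=2ms outcome=F: state=CLOSED
  event#3 t=4ms outcome=F: state=OPEN
  event#4 t=7ms outcome=S: state=OPEN
  event#5 t=8ms outcome=F: state=OPEN
  event#6 t=9ms outcome=S: state=OPEN
  event#7 t=10ms outcome=F: state=OPEN
  event#8 t=12ms outcome=S: state=OPEN
  event#9 t=15ms outcome=F: state=OPEN
  event#10 t=19ms outcome=S: state=CLOSED
  event#11 t=23ms outcome=F: state=CLOSED

Answer: CCOOOOOOOCC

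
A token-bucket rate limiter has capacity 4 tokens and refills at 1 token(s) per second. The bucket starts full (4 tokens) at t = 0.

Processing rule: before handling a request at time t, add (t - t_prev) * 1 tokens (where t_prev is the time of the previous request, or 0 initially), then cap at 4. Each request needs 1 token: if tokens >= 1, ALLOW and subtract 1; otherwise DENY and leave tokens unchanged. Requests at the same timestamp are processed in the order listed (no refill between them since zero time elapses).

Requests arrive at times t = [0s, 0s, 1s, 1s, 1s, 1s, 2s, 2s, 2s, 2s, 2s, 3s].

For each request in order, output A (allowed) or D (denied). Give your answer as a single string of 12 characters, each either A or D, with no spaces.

Simulating step by step:
  req#1 t=0s: ALLOW
  req#2 t=0s: ALLOW
  req#3 t=1s: ALLOW
  req#4 t=1s: ALLOW
  req#5 t=1s: ALLOW
  req#6 t=1s: DENY
  req#7 t=2s: ALLOW
  req#8 t=2s: DENY
  req#9 t=2s: DENY
  req#10 t=2s: DENY
  req#11 t=2s: DENY
  req#12 t=3s: ALLOW

Answer: AAAAADADDDDA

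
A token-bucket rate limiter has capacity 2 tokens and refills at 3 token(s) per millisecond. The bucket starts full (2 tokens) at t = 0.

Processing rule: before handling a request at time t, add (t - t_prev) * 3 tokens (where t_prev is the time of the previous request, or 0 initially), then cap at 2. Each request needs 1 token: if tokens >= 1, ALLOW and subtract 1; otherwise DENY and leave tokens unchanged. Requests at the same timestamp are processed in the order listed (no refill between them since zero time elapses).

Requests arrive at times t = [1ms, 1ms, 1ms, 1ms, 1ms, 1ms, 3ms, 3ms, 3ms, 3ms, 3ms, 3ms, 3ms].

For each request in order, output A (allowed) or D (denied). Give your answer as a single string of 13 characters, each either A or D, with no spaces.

Simulating step by step:
  req#1 t=1ms: ALLOW
  req#2 t=1ms: ALLOW
  req#3 t=1ms: DENY
  req#4 t=1ms: DENY
  req#5 t=1ms: DENY
  req#6 t=1ms: DENY
  req#7 t=3ms: ALLOW
  req#8 t=3ms: ALLOW
  req#9 t=3ms: DENY
  req#10 t=3ms: DENY
  req#11 t=3ms: DENY
  req#12 t=3ms: DENY
  req#13 t=3ms: DENY

Answer: AADDDDAADDDDD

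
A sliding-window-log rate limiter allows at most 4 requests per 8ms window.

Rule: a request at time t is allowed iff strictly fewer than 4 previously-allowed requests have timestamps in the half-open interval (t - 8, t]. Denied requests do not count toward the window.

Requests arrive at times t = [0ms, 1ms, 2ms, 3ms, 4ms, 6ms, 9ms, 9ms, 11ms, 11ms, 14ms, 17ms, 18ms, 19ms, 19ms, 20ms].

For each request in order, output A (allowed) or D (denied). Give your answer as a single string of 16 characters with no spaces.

Answer: AAAADDAAAADAAAAD

Derivation:
Tracking allowed requests in the window:
  req#1 t=0ms: ALLOW
  req#2 t=1ms: ALLOW
  req#3 t=2ms: ALLOW
  req#4 t=3ms: ALLOW
  req#5 t=4ms: DENY
  req#6 t=6ms: DENY
  req#7 t=9ms: ALLOW
  req#8 t=9ms: ALLOW
  req#9 t=11ms: ALLOW
  req#10 t=11ms: ALLOW
  req#11 t=14ms: DENY
  req#12 t=17ms: ALLOW
  req#13 t=18ms: ALLOW
  req#14 t=19ms: ALLOW
  req#15 t=19ms: ALLOW
  req#16 t=20ms: DENY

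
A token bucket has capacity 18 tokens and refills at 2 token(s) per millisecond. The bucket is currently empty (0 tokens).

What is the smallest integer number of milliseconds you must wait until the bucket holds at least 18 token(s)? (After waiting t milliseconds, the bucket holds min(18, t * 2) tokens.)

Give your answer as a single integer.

Answer: 9

Derivation:
Need t * 2 >= 18, so t >= 18/2.
Smallest integer t = ceil(18/2) = 9.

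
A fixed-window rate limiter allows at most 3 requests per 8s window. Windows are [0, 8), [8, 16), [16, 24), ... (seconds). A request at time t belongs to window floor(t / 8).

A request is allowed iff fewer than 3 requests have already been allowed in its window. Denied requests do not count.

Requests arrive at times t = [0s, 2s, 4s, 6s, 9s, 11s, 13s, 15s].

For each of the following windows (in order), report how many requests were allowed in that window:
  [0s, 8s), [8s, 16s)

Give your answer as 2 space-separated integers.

Answer: 3 3

Derivation:
Processing requests:
  req#1 t=0s (window 0): ALLOW
  req#2 t=2s (window 0): ALLOW
  req#3 t=4s (window 0): ALLOW
  req#4 t=6s (window 0): DENY
  req#5 t=9s (window 1): ALLOW
  req#6 t=11s (window 1): ALLOW
  req#7 t=13s (window 1): ALLOW
  req#8 t=15s (window 1): DENY

Allowed counts by window: 3 3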